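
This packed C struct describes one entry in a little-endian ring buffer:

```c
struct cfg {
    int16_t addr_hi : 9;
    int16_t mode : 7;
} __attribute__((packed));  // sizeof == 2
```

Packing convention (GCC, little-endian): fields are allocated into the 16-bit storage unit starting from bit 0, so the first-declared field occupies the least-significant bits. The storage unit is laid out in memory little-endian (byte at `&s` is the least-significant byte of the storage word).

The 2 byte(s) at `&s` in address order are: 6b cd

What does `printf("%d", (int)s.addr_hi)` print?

-149

[0]=0x6b [1]=0xcd (little-endian) → word 0xcd6b
addr_hi:9 @ bit 0 → (0xcd6b>>0)&0x1ff = 0x16b  ←
mode:7 @ bit 9 → (0xcd6b>>9)&0x7f = 0x66
addr_hi signed 9b, MSB=1: 363 - 512 = -149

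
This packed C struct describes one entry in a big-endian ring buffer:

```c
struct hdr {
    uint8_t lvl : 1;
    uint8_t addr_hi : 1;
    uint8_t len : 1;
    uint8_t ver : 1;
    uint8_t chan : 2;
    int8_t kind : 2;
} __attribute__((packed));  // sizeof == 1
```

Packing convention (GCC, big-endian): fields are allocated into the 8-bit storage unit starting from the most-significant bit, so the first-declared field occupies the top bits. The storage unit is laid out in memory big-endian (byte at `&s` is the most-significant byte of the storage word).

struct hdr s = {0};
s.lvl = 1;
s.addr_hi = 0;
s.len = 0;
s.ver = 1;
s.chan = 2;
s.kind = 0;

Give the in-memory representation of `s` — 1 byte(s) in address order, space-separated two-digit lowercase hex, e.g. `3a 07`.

98

[7+:1] lvl=1 & 0x1 = 0x1; word=0x80
[6+:1] addr_hi=0 & 0x1 = 0x0; word=0x80
[5+:1] len=0 & 0x1 = 0x0; word=0x80
[4+:1] ver=1 & 0x1 = 0x1; word=0x90
[2+:2] chan=2 & 0x3 = 0x2; word=0x98
[0+:2] kind=0 & 0x3 = 0x0; word=0x98
word = 0x98 → big-endian bytes:
  [0]=0x98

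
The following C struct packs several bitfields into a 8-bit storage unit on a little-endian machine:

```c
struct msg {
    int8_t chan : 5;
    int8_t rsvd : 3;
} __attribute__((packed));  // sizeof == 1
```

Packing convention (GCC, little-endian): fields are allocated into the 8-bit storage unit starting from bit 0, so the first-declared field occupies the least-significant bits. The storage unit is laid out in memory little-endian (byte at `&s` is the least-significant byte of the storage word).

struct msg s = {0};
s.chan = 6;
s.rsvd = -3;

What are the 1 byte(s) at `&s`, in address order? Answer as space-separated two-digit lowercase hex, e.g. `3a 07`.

chan:5 = 6 → 0x6 << 0 → word 0x06
rsvd:3 = -3 → 0x5 << 5 → word 0xa6
word = 0xa6 → little-endian bytes:
  [0]=0xa6

a6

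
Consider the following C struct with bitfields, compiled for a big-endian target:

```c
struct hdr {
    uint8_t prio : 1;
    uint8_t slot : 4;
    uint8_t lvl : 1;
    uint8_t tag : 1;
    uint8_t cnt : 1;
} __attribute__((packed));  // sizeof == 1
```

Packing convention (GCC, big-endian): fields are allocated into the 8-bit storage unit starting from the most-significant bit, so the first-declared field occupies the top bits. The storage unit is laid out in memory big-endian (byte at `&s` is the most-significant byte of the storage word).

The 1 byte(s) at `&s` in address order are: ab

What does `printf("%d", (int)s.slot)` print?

[0]=0xab (big-endian) → word 0xab
prio [7+:1] = (word>>7) & 0x1 = 1
slot [3+:4] = (word>>3) & 0xf = 5  ←
lvl [2+:1] = (word>>2) & 0x1 = 0
tag [1+:1] = (word>>1) & 0x1 = 1
cnt [0+:1] = (word>>0) & 0x1 = 1

5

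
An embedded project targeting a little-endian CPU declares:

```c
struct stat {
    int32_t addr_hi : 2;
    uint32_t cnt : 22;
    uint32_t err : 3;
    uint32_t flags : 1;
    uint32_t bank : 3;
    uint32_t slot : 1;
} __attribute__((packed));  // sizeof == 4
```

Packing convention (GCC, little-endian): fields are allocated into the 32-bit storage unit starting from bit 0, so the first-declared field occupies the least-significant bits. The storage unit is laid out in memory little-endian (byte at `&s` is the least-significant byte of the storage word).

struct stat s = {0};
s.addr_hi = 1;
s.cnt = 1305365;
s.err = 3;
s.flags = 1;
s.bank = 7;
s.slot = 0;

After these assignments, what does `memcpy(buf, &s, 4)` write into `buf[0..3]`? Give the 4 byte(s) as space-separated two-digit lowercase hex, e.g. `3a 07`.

55 ac 4f 7b

addr_hi (2b) val=1 bits=0x1 at bit 0: 0x00000001
cnt (22b) val=1305365 bits=0x13eb15 at bit 2: 0x004fac55
err (3b) val=3 bits=0x3 at bit 24: 0x034fac55
flags (1b) val=1 bits=0x1 at bit 27: 0x0b4fac55
bank (3b) val=7 bits=0x7 at bit 28: 0x7b4fac55
slot (1b) val=0 bits=0x0 at bit 31: 0x7b4fac55
word = 0x7b4fac55 → little-endian bytes:
  [0]=0x55  [1]=0xac  [2]=0x4f  [3]=0x7b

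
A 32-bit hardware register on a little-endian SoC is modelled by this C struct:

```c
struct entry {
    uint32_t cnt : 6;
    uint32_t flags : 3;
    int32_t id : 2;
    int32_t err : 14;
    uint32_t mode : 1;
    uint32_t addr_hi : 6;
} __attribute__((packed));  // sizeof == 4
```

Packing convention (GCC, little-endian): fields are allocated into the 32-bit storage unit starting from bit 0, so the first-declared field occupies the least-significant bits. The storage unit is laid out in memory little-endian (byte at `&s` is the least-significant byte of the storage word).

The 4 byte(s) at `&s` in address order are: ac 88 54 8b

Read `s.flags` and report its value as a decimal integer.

2

[0]=0xac [1]=0x88 [2]=0x54 [3]=0x8b (little-endian) → word 0x8b5488ac
cnt [0+:6] = (word>>0) & 0x3f = 44
flags [6+:3] = (word>>6) & 0x7 = 2  ←
id [9+:2] = (word>>9) & 0x3 = 0
err [11+:14] = (word>>11) & 0x3fff = 10897
mode [25+:1] = (word>>25) & 0x1 = 1
addr_hi [26+:6] = (word>>26) & 0x3f = 34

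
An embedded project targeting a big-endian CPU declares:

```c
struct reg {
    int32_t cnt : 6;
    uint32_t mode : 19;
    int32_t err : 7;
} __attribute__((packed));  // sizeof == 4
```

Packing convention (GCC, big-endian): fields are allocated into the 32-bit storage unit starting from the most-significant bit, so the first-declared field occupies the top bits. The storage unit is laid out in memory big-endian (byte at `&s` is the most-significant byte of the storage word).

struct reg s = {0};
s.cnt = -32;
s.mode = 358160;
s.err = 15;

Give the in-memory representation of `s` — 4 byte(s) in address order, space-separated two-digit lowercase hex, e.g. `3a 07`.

cnt:6 = -32 → 0x20 << 26 → word 0x80000000
mode:19 = 358160 → 0x57710 << 7 → word 0x82bb8800
err:7 = 15 → 0xf << 0 → word 0x82bb880f
word = 0x82bb880f → big-endian bytes:
  [0]=0x82  [1]=0xbb  [2]=0x88  [3]=0x0f

82 bb 88 0f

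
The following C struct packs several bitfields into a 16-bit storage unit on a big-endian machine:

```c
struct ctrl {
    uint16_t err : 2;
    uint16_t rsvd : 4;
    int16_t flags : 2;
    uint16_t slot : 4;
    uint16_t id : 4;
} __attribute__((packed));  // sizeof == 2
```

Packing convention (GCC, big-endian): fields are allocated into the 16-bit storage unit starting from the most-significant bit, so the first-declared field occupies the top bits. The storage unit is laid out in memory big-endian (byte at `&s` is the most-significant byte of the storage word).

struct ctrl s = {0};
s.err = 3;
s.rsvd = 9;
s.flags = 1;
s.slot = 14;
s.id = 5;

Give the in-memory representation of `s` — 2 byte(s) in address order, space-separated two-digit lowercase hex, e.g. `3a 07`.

err:2 = 3 → 0x3 << 14 → word 0xc000
rsvd:4 = 9 → 0x9 << 10 → word 0xe400
flags:2 = 1 → 0x1 << 8 → word 0xe500
slot:4 = 14 → 0xe << 4 → word 0xe5e0
id:4 = 5 → 0x5 << 0 → word 0xe5e5
word = 0xe5e5 → big-endian bytes:
  [0]=0xe5  [1]=0xe5

e5 e5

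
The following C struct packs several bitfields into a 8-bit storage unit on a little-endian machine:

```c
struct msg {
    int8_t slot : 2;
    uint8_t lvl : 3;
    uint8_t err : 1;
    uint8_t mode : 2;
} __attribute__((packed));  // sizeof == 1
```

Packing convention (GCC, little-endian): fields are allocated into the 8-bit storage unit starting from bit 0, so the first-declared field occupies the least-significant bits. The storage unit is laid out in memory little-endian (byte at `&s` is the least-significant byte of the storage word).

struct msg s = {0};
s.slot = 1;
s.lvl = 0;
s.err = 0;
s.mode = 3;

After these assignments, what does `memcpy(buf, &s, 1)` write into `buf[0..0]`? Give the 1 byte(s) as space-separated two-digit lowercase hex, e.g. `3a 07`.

c1

[0+:2] slot=1 & 0x3 = 0x1; word=0x01
[2+:3] lvl=0 & 0x7 = 0x0; word=0x01
[5+:1] err=0 & 0x1 = 0x0; word=0x01
[6+:2] mode=3 & 0x3 = 0x3; word=0xc1
word = 0xc1 → little-endian bytes:
  [0]=0xc1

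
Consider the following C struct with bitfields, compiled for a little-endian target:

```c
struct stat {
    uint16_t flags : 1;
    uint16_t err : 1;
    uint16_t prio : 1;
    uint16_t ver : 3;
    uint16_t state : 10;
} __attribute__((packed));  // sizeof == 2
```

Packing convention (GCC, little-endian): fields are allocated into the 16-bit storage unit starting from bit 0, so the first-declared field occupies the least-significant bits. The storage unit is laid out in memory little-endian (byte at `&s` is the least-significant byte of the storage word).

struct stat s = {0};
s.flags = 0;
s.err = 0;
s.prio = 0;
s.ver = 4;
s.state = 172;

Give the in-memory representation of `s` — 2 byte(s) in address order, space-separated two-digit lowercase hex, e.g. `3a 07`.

20 2b

[0+:1] flags=0 & 0x1 = 0x0; word=0x0000
[1+:1] err=0 & 0x1 = 0x0; word=0x0000
[2+:1] prio=0 & 0x1 = 0x0; word=0x0000
[3+:3] ver=4 & 0x7 = 0x4; word=0x0020
[6+:10] state=172 & 0x3ff = 0xac; word=0x2b20
word = 0x2b20 → little-endian bytes:
  [0]=0x20  [1]=0x2b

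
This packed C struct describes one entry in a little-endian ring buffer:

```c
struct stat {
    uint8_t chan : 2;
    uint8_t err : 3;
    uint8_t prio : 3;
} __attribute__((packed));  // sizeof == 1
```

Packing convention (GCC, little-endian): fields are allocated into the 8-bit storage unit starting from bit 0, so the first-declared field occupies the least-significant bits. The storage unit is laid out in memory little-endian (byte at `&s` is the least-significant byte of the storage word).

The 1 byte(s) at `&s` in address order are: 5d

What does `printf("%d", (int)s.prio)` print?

2

[0]=0x5d (little-endian) → word 0x5d
chan:2 @ bit 0 → (0x5d>>0)&0x3 = 0x1
err:3 @ bit 2 → (0x5d>>2)&0x7 = 0x7
prio:3 @ bit 5 → (0x5d>>5)&0x7 = 0x2  ←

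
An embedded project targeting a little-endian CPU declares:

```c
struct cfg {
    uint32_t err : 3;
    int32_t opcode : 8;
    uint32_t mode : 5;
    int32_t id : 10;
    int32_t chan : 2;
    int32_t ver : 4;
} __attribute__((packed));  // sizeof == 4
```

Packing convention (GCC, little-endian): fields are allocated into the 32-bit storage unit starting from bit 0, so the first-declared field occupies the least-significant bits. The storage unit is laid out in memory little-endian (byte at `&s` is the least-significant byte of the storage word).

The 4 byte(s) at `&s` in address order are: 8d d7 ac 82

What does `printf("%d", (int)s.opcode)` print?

-15

[0]=0x8d [1]=0xd7 [2]=0xac [3]=0x82 (little-endian) → word 0x82acd78d
err:3 @ bit 0 → (0x82acd78d>>0)&0x7 = 0x5
opcode:8 @ bit 3 → (0x82acd78d>>3)&0xff = 0xf1  ←
mode:5 @ bit 11 → (0x82acd78d>>11)&0x1f = 0x1a
id:10 @ bit 16 → (0x82acd78d>>16)&0x3ff = 0x2ac
chan:2 @ bit 26 → (0x82acd78d>>26)&0x3 = 0x0
ver:4 @ bit 28 → (0x82acd78d>>28)&0xf = 0x8
opcode signed 8b, MSB=1: 241 - 256 = -15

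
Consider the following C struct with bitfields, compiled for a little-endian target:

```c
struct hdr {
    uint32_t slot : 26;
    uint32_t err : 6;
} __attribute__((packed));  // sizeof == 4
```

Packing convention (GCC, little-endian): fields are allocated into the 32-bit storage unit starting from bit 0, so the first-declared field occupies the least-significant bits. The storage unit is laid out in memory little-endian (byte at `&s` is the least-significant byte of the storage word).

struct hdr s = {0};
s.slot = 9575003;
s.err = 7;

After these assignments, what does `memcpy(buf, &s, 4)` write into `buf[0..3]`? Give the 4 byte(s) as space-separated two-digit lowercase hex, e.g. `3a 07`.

[0+:26] slot=9575003 & 0x3ffffff = 0x921a5b; word=0x00921a5b
[26+:6] err=7 & 0x3f = 0x7; word=0x1c921a5b
word = 0x1c921a5b → little-endian bytes:
  [0]=0x5b  [1]=0x1a  [2]=0x92  [3]=0x1c

5b 1a 92 1c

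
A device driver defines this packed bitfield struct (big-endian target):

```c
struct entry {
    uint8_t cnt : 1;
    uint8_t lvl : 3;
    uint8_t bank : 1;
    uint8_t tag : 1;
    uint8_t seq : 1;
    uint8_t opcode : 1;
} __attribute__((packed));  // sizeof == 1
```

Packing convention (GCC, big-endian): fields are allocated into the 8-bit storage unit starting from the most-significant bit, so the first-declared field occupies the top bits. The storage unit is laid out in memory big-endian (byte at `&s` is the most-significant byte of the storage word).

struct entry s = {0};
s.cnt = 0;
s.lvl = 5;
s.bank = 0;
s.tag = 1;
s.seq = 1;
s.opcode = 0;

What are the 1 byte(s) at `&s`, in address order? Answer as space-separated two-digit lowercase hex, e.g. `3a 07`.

56

cnt (1b) val=0 bits=0x0 at bit 7: 0x00
lvl (3b) val=5 bits=0x5 at bit 4: 0x50
bank (1b) val=0 bits=0x0 at bit 3: 0x50
tag (1b) val=1 bits=0x1 at bit 2: 0x54
seq (1b) val=1 bits=0x1 at bit 1: 0x56
opcode (1b) val=0 bits=0x0 at bit 0: 0x56
word = 0x56 → big-endian bytes:
  [0]=0x56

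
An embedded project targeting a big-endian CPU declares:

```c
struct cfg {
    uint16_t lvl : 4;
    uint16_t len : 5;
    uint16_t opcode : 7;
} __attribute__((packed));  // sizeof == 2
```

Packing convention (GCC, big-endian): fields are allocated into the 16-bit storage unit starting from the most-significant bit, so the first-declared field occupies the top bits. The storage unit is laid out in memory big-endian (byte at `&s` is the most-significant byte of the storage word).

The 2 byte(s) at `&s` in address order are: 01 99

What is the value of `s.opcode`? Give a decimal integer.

25

[0]=0x01 [1]=0x99 (big-endian) → word 0x0199
lvl:4 @ bit 12 → (0x0199>>12)&0xf = 0x0
len:5 @ bit 7 → (0x0199>>7)&0x1f = 0x3
opcode:7 @ bit 0 → (0x0199>>0)&0x7f = 0x19  ←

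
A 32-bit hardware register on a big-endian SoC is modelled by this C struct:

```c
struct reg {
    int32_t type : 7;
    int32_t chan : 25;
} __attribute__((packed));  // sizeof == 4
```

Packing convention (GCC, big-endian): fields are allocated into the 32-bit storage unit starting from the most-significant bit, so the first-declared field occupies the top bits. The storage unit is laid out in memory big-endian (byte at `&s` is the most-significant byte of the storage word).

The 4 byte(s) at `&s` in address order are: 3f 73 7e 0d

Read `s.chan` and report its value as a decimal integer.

[0]=0x3f [1]=0x73 [2]=0x7e [3]=0x0d (big-endian) → word 0x3f737e0d
type:7 @ bit 25 → (0x3f737e0d>>25)&0x7f = 0x1f
chan:25 @ bit 0 → (0x3f737e0d>>0)&0x1ffffff = 0x1737e0d  ←
chan signed 25b, MSB=1: 24346125 - 33554432 = -9208307

-9208307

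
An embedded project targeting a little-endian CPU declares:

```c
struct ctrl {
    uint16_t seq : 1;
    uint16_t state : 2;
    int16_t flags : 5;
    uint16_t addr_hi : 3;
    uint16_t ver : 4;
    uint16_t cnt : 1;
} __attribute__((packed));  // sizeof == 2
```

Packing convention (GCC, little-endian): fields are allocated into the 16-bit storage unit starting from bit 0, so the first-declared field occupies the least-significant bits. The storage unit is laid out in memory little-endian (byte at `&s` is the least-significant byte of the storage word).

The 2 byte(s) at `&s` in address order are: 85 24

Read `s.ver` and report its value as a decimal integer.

[0]=0x85 [1]=0x24 (little-endian) → word 0x2485
seq:1 @ bit 0 → (0x2485>>0)&0x1 = 0x1
state:2 @ bit 1 → (0x2485>>1)&0x3 = 0x2
flags:5 @ bit 3 → (0x2485>>3)&0x1f = 0x10
addr_hi:3 @ bit 8 → (0x2485>>8)&0x7 = 0x4
ver:4 @ bit 11 → (0x2485>>11)&0xf = 0x4  ←
cnt:1 @ bit 15 → (0x2485>>15)&0x1 = 0x0

4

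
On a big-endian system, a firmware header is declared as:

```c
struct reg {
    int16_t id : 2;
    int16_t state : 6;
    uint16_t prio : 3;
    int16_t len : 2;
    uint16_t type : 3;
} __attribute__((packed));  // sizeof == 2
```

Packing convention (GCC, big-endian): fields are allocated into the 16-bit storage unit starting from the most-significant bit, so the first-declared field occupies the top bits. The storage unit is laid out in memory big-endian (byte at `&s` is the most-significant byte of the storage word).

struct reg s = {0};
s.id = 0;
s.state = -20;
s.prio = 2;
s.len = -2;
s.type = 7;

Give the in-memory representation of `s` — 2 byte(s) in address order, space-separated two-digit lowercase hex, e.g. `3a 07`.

[14+:2] id=0 & 0x3 = 0x0; word=0x0000
[8+:6] state=-20 & 0x3f = 0x2c; word=0x2c00
[5+:3] prio=2 & 0x7 = 0x2; word=0x2c40
[3+:2] len=-2 & 0x3 = 0x2; word=0x2c50
[0+:3] type=7 & 0x7 = 0x7; word=0x2c57
word = 0x2c57 → big-endian bytes:
  [0]=0x2c  [1]=0x57

2c 57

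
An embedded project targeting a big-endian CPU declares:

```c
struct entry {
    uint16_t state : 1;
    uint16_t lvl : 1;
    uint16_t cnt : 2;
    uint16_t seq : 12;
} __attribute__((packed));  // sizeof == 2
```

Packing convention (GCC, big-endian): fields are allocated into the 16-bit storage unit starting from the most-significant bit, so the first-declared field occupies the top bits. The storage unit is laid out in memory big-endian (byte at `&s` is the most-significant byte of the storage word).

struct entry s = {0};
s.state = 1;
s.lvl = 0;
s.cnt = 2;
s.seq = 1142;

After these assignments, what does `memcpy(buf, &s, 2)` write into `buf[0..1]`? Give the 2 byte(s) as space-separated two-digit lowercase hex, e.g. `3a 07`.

state (1b) val=1 bits=0x1 at bit 15: 0x8000
lvl (1b) val=0 bits=0x0 at bit 14: 0x8000
cnt (2b) val=2 bits=0x2 at bit 12: 0xa000
seq (12b) val=1142 bits=0x476 at bit 0: 0xa476
word = 0xa476 → big-endian bytes:
  [0]=0xa4  [1]=0x76

a4 76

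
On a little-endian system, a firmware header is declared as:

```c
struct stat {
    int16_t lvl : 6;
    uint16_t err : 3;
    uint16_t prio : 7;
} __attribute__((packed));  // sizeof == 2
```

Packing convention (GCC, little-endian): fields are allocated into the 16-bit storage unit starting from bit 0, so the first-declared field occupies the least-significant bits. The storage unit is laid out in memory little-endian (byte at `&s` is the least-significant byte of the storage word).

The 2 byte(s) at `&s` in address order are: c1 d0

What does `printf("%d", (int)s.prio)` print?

[0]=0xc1 [1]=0xd0 (little-endian) → word 0xd0c1
lvl:6 @ bit 0 → (0xd0c1>>0)&0x3f = 0x1
err:3 @ bit 6 → (0xd0c1>>6)&0x7 = 0x3
prio:7 @ bit 9 → (0xd0c1>>9)&0x7f = 0x68  ←

104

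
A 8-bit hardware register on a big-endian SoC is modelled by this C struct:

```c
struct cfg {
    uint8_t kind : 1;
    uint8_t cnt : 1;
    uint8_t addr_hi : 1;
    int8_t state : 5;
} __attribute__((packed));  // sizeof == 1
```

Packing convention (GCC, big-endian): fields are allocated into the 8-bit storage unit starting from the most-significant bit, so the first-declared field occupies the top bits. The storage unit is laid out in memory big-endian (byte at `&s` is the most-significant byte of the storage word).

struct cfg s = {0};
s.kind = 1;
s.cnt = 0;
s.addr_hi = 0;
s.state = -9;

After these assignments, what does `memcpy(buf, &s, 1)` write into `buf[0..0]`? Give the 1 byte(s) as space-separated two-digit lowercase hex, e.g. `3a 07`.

97

[7+:1] kind=1 & 0x1 = 0x1; word=0x80
[6+:1] cnt=0 & 0x1 = 0x0; word=0x80
[5+:1] addr_hi=0 & 0x1 = 0x0; word=0x80
[0+:5] state=-9 & 0x1f = 0x17; word=0x97
word = 0x97 → big-endian bytes:
  [0]=0x97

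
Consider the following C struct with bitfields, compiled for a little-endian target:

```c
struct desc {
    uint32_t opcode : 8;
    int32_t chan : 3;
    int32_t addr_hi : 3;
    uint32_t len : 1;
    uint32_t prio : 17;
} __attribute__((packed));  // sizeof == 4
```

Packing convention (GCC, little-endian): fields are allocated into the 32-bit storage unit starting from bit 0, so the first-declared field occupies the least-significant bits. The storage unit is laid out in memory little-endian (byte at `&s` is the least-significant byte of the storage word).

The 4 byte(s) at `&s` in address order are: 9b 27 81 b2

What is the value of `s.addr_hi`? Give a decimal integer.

[0]=0x9b [1]=0x27 [2]=0x81 [3]=0xb2 (little-endian) → word 0xb281279b
opcode [0+:8] = (word>>0) & 0xff = 155
chan [8+:3] = (word>>8) & 0x7 = 7
addr_hi [11+:3] = (word>>11) & 0x7 = 4  ←
len [14+:1] = (word>>14) & 0x1 = 0
prio [15+:17] = (word>>15) & 0x1ffff = 91394
addr_hi signed 3b, MSB=1: 4 - 8 = -4

-4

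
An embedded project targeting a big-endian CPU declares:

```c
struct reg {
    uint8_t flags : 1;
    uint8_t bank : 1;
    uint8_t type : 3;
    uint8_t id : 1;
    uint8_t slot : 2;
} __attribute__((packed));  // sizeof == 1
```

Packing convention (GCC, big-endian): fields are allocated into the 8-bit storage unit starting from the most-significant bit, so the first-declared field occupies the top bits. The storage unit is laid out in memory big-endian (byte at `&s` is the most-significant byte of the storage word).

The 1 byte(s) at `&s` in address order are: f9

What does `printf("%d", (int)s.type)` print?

7

[0]=0xf9 (big-endian) → word 0xf9
flags [7+:1] = (word>>7) & 0x1 = 1
bank [6+:1] = (word>>6) & 0x1 = 1
type [3+:3] = (word>>3) & 0x7 = 7  ←
id [2+:1] = (word>>2) & 0x1 = 0
slot [0+:2] = (word>>0) & 0x3 = 1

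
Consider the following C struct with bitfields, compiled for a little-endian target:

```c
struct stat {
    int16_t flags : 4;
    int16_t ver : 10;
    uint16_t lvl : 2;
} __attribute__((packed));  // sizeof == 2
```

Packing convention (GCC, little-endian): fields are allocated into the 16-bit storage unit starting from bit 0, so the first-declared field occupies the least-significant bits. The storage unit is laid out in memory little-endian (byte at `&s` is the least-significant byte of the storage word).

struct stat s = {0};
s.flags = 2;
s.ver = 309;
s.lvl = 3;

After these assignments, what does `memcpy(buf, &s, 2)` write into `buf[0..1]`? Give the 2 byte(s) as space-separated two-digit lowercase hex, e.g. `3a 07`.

flags:4 = 2 → 0x2 << 0 → word 0x0002
ver:10 = 309 → 0x135 << 4 → word 0x1352
lvl:2 = 3 → 0x3 << 14 → word 0xd352
word = 0xd352 → little-endian bytes:
  [0]=0x52  [1]=0xd3

52 d3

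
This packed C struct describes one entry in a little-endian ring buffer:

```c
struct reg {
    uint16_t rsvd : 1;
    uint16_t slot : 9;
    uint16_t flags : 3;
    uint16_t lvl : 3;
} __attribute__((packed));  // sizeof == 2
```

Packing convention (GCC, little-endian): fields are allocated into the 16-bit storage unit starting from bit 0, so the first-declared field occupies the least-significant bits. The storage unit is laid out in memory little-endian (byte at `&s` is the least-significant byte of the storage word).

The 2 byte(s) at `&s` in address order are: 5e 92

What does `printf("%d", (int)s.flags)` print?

4

[0]=0x5e [1]=0x92 (little-endian) → word 0x925e
rsvd:1 @ bit 0 → (0x925e>>0)&0x1 = 0x0
slot:9 @ bit 1 → (0x925e>>1)&0x1ff = 0x12f
flags:3 @ bit 10 → (0x925e>>10)&0x7 = 0x4  ←
lvl:3 @ bit 13 → (0x925e>>13)&0x7 = 0x4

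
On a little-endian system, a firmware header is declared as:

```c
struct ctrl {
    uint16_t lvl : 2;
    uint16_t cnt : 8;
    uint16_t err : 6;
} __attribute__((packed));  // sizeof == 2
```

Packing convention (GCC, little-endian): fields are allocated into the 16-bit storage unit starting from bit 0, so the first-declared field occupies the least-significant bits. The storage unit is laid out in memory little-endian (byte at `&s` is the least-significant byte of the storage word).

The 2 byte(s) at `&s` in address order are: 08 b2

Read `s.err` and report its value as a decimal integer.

44

[0]=0x08 [1]=0xb2 (little-endian) → word 0xb208
lvl [0+:2] = (word>>0) & 0x3 = 0
cnt [2+:8] = (word>>2) & 0xff = 130
err [10+:6] = (word>>10) & 0x3f = 44  ←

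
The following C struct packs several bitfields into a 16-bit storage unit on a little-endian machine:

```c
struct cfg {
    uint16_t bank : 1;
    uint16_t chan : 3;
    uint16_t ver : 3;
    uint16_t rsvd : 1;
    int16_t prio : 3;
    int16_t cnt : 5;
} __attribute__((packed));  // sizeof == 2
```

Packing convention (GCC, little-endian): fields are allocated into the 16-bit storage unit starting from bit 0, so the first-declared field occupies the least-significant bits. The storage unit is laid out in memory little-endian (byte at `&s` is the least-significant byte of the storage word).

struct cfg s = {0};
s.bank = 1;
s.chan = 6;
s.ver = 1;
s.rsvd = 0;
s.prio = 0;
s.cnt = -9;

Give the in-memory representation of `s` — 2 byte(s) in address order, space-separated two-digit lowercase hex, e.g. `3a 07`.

1d b8

bank (1b) val=1 bits=0x1 at bit 0: 0x0001
chan (3b) val=6 bits=0x6 at bit 1: 0x000d
ver (3b) val=1 bits=0x1 at bit 4: 0x001d
rsvd (1b) val=0 bits=0x0 at bit 7: 0x001d
prio (3b) val=0 bits=0x0 at bit 8: 0x001d
cnt (5b) val=-9 bits=0x17 at bit 11: 0xb81d
word = 0xb81d → little-endian bytes:
  [0]=0x1d  [1]=0xb8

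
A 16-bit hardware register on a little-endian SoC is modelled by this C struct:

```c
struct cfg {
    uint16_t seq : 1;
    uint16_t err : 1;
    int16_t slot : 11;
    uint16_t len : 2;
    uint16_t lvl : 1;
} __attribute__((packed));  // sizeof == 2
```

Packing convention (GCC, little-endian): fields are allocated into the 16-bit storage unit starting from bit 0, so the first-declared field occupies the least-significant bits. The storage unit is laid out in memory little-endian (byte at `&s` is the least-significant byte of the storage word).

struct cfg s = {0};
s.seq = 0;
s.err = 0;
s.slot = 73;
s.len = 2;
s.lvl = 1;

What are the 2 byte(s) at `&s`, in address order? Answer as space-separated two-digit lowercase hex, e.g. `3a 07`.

24 c1

seq:1 = 0 → 0x0 << 0 → word 0x0000
err:1 = 0 → 0x0 << 1 → word 0x0000
slot:11 = 73 → 0x49 << 2 → word 0x0124
len:2 = 2 → 0x2 << 13 → word 0x4124
lvl:1 = 1 → 0x1 << 15 → word 0xc124
word = 0xc124 → little-endian bytes:
  [0]=0x24  [1]=0xc1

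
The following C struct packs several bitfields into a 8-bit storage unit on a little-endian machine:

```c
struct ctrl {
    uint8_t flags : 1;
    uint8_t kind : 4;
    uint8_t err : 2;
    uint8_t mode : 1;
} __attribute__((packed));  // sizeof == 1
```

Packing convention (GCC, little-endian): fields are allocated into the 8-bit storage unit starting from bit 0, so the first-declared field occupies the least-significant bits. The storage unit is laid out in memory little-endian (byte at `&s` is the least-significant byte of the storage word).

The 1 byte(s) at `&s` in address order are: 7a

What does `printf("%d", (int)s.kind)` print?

[0]=0x7a (little-endian) → word 0x7a
flags [0+:1] = (word>>0) & 0x1 = 0
kind [1+:4] = (word>>1) & 0xf = 13  ←
err [5+:2] = (word>>5) & 0x3 = 3
mode [7+:1] = (word>>7) & 0x1 = 0

13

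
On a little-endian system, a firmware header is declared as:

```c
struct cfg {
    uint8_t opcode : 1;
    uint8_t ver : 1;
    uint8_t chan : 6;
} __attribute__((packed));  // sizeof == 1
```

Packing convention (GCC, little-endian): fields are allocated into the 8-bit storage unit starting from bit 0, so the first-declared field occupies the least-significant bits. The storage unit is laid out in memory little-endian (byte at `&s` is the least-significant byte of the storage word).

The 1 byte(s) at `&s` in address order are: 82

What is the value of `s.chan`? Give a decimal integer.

[0]=0x82 (little-endian) → word 0x82
opcode:1 @ bit 0 → (0x82>>0)&0x1 = 0x0
ver:1 @ bit 1 → (0x82>>1)&0x1 = 0x1
chan:6 @ bit 2 → (0x82>>2)&0x3f = 0x20  ←

32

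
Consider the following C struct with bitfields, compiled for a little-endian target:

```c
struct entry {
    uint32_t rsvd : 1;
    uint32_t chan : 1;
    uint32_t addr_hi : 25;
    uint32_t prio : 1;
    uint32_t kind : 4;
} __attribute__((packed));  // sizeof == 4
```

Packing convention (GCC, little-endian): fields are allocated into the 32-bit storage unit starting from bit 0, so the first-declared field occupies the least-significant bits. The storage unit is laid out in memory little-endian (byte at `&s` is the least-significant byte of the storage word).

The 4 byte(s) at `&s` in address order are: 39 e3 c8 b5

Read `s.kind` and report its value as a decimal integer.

11

[0]=0x39 [1]=0xe3 [2]=0xc8 [3]=0xb5 (little-endian) → word 0xb5c8e339
rsvd [0+:1] = (word>>0) & 0x1 = 1
chan [1+:1] = (word>>1) & 0x1 = 0
addr_hi [2+:25] = (word>>2) & 0x1ffffff = 24262862
prio [27+:1] = (word>>27) & 0x1 = 0
kind [28+:4] = (word>>28) & 0xf = 11  ←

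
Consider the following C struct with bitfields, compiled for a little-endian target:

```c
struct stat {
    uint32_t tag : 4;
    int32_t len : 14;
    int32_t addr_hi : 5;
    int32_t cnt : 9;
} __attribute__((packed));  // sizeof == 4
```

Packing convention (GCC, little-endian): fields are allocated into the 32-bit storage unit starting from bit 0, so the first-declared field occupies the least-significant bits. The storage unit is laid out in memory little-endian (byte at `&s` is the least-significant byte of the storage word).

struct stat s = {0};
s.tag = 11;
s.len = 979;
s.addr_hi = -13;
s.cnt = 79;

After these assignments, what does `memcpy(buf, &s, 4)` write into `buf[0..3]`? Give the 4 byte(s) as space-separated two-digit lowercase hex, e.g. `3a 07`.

3b 3d cc 27

[0+:4] tag=11 & 0xf = 0xb; word=0x0000000b
[4+:14] len=979 & 0x3fff = 0x3d3; word=0x00003d3b
[18+:5] addr_hi=-13 & 0x1f = 0x13; word=0x004c3d3b
[23+:9] cnt=79 & 0x1ff = 0x4f; word=0x27cc3d3b
word = 0x27cc3d3b → little-endian bytes:
  [0]=0x3b  [1]=0x3d  [2]=0xcc  [3]=0x27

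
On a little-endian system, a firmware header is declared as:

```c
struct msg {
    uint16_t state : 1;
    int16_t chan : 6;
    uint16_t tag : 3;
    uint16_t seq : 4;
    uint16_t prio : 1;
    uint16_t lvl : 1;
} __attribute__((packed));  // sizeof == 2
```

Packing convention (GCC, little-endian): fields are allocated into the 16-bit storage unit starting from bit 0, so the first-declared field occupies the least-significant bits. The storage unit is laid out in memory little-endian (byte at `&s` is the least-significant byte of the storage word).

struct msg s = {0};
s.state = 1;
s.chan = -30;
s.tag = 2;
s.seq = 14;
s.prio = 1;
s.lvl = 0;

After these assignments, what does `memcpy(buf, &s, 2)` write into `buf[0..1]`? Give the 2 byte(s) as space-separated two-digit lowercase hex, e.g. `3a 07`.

45 79

state:1 = 1 → 0x1 << 0 → word 0x0001
chan:6 = -30 → 0x22 << 1 → word 0x0045
tag:3 = 2 → 0x2 << 7 → word 0x0145
seq:4 = 14 → 0xe << 10 → word 0x3945
prio:1 = 1 → 0x1 << 14 → word 0x7945
lvl:1 = 0 → 0x0 << 15 → word 0x7945
word = 0x7945 → little-endian bytes:
  [0]=0x45  [1]=0x79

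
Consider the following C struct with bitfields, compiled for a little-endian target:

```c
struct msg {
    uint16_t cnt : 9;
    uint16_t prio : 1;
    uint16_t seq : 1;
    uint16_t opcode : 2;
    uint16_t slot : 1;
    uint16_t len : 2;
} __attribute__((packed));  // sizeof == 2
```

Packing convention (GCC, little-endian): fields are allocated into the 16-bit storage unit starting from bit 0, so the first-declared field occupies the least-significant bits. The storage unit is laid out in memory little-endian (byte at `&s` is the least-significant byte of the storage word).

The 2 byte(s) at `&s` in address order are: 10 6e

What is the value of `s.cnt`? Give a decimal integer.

[0]=0x10 [1]=0x6e (little-endian) → word 0x6e10
cnt:9 @ bit 0 → (0x6e10>>0)&0x1ff = 0x10  ←
prio:1 @ bit 9 → (0x6e10>>9)&0x1 = 0x1
seq:1 @ bit 10 → (0x6e10>>10)&0x1 = 0x1
opcode:2 @ bit 11 → (0x6e10>>11)&0x3 = 0x1
slot:1 @ bit 13 → (0x6e10>>13)&0x1 = 0x1
len:2 @ bit 14 → (0x6e10>>14)&0x3 = 0x1

16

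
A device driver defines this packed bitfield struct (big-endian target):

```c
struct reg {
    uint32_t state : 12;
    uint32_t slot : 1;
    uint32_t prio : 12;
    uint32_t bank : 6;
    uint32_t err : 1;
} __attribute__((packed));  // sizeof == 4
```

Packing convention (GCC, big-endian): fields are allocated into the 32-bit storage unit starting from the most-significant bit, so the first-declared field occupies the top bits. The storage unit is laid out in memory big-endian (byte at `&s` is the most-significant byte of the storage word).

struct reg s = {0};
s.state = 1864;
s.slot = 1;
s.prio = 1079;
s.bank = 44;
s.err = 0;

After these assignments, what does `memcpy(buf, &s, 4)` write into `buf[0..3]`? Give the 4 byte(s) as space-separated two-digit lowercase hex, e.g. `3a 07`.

74 8a 1b d8

[20+:12] state=1864 & 0xfff = 0x748; word=0x74800000
[19+:1] slot=1 & 0x1 = 0x1; word=0x74880000
[7+:12] prio=1079 & 0xfff = 0x437; word=0x748a1b80
[1+:6] bank=44 & 0x3f = 0x2c; word=0x748a1bd8
[0+:1] err=0 & 0x1 = 0x0; word=0x748a1bd8
word = 0x748a1bd8 → big-endian bytes:
  [0]=0x74  [1]=0x8a  [2]=0x1b  [3]=0xd8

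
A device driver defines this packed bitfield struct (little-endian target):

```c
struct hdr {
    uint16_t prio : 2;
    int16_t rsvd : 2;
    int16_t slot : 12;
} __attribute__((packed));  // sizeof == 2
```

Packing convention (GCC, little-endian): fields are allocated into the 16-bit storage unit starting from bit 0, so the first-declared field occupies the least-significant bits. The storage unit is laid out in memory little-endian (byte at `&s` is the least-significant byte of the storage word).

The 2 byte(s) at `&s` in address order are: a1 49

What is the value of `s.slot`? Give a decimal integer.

1178

[0]=0xa1 [1]=0x49 (little-endian) → word 0x49a1
prio [0+:2] = (word>>0) & 0x3 = 1
rsvd [2+:2] = (word>>2) & 0x3 = 0
slot [4+:12] = (word>>4) & 0xfff = 1178  ←
slot signed 12b, MSB=0: value = 1178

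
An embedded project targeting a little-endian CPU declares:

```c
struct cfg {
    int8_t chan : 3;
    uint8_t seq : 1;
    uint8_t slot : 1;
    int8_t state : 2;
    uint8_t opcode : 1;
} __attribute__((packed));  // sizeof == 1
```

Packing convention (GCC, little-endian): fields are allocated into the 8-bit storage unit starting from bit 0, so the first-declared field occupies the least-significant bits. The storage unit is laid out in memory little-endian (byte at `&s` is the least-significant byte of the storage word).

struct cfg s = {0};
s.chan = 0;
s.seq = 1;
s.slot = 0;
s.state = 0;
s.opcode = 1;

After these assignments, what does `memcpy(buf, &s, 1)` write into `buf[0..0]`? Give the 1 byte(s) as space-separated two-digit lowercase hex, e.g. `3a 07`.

88

chan (3b) val=0 bits=0x0 at bit 0: 0x00
seq (1b) val=1 bits=0x1 at bit 3: 0x08
slot (1b) val=0 bits=0x0 at bit 4: 0x08
state (2b) val=0 bits=0x0 at bit 5: 0x08
opcode (1b) val=1 bits=0x1 at bit 7: 0x88
word = 0x88 → little-endian bytes:
  [0]=0x88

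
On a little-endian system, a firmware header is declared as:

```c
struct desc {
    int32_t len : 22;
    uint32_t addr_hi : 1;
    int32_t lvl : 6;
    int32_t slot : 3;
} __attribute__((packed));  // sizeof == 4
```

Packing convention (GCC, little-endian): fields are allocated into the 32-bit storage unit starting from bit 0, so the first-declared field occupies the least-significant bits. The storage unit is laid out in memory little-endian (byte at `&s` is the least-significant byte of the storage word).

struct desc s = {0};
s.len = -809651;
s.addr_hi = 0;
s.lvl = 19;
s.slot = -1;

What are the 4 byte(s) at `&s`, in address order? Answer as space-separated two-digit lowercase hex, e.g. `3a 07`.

len (22b) val=-809651 bits=0x33a54d at bit 0: 0x0033a54d
addr_hi (1b) val=0 bits=0x0 at bit 22: 0x0033a54d
lvl (6b) val=19 bits=0x13 at bit 23: 0x09b3a54d
slot (3b) val=-1 bits=0x7 at bit 29: 0xe9b3a54d
word = 0xe9b3a54d → little-endian bytes:
  [0]=0x4d  [1]=0xa5  [2]=0xb3  [3]=0xe9

4d a5 b3 e9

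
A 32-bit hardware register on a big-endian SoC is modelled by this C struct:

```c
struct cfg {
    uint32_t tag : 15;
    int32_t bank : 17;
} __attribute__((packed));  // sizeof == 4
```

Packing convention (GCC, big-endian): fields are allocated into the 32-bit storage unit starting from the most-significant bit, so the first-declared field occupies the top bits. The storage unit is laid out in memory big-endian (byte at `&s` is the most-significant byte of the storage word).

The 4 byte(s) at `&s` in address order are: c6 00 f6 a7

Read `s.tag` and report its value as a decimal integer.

25344

[0]=0xc6 [1]=0x00 [2]=0xf6 [3]=0xa7 (big-endian) → word 0xc600f6a7
tag [17+:15] = (word>>17) & 0x7fff = 25344  ←
bank [0+:17] = (word>>0) & 0x1ffff = 63143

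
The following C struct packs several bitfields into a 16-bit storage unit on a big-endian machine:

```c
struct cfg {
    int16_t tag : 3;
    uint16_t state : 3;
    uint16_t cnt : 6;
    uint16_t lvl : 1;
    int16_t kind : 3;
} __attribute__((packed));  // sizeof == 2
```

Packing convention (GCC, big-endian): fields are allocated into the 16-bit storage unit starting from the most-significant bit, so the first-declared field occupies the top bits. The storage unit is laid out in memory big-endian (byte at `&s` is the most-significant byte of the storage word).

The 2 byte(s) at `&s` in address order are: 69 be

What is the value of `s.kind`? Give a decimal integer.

-2

[0]=0x69 [1]=0xbe (big-endian) → word 0x69be
tag [13+:3] = (word>>13) & 0x7 = 3
state [10+:3] = (word>>10) & 0x7 = 2
cnt [4+:6] = (word>>4) & 0x3f = 27
lvl [3+:1] = (word>>3) & 0x1 = 1
kind [0+:3] = (word>>0) & 0x7 = 6  ←
kind signed 3b, MSB=1: 6 - 8 = -2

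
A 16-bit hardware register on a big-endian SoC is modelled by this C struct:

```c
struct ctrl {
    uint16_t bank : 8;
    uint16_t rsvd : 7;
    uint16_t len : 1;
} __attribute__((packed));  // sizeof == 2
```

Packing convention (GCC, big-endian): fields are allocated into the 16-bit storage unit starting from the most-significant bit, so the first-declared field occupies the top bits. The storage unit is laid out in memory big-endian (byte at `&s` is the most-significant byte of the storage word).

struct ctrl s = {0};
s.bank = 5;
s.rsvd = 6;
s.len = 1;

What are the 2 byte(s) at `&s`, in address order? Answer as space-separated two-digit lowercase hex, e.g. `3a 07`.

05 0d

[8+:8] bank=5 & 0xff = 0x5; word=0x0500
[1+:7] rsvd=6 & 0x7f = 0x6; word=0x050c
[0+:1] len=1 & 0x1 = 0x1; word=0x050d
word = 0x050d → big-endian bytes:
  [0]=0x05  [1]=0x0d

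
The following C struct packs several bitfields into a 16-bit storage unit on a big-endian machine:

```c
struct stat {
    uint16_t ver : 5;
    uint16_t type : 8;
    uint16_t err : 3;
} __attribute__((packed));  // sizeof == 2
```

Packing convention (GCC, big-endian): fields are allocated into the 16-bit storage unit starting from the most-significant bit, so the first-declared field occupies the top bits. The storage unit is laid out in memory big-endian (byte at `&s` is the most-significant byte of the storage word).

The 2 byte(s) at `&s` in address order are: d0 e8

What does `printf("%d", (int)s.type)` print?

29

[0]=0xd0 [1]=0xe8 (big-endian) → word 0xd0e8
ver [11+:5] = (word>>11) & 0x1f = 26
type [3+:8] = (word>>3) & 0xff = 29  ←
err [0+:3] = (word>>0) & 0x7 = 0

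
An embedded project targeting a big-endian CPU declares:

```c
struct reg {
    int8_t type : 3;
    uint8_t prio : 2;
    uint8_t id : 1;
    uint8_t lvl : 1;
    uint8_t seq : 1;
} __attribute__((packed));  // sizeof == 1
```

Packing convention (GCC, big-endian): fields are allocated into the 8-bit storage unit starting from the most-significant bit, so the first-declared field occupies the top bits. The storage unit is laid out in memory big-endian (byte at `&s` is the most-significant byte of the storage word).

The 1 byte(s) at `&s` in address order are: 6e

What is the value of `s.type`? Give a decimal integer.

[0]=0x6e (big-endian) → word 0x6e
type [5+:3] = (word>>5) & 0x7 = 3  ←
prio [3+:2] = (word>>3) & 0x3 = 1
id [2+:1] = (word>>2) & 0x1 = 1
lvl [1+:1] = (word>>1) & 0x1 = 1
seq [0+:1] = (word>>0) & 0x1 = 0
type signed 3b, MSB=0: value = 3

3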